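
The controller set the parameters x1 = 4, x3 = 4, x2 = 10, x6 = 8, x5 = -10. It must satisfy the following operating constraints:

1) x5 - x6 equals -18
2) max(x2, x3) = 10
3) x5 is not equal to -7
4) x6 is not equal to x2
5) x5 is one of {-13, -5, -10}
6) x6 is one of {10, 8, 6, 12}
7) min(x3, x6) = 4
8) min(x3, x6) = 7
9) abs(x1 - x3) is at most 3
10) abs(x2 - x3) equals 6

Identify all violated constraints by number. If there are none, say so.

The assignment fails constraint 8.

1) x5 - x6 = -10 - 8 = -18 — holds.
2) max(10, 4) = 10 — holds.
3) x5 = -10, and -10 ≠ -7 — holds.
4) x6 = 8, x2 = 10; distinct — holds.
5) x5 = -10 is in {-13, -5, -10} — holds.
6) x6 = 8 is in {10, 8, 6, 12} — holds.
7) min(4, 8) = 4 — holds.
8) min(4, 8) = 4, not 7 — fails.
9) abs(4 - 4) = 0; 0 ≤ 3 — holds.
10) abs(10 - 4) = 6 — holds.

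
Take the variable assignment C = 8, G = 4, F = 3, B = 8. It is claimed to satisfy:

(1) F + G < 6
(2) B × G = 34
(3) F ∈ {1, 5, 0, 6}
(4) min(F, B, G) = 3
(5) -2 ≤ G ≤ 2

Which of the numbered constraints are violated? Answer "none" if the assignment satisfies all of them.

No — constraints 1, 2, 3, and 5 are not satisfied.

(1) F + G = 3 + 4 = 7; 7 ≥ 6, bound 6 not met  FAIL
(2) B × G = 8 × 4 = 32, not 34  FAIL
(3) F = 3 is not in {1, 5, 0, 6}  FAIL
(4) min(3, 8, 4) = 3  OK
(5) G = 4 is outside [-2, 2]  FAIL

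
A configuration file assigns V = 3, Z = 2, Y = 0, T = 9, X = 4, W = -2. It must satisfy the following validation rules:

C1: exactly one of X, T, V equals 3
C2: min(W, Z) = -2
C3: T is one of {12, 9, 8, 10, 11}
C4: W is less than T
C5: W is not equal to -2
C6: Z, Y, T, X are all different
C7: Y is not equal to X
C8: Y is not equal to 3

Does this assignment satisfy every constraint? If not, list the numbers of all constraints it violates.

C1: X=4, T=9, V=3; 1 of them equals 3 — satisfied.
C2: min(-2, 2) = -2 — satisfied.
C3: T = 9 is in {12, 9, 8, 10, 11} — satisfied.
C4: W = -2, T = 9; -2 < 9 — satisfied.
C5: W = -2, but -2 is required to differ — violated.
C6: values 2, 0, 9, 4 are pairwise distinct — satisfied.
C7: Y = 0, X = 4; distinct — satisfied.
C8: Y = 0, and 0 ≠ 3 — satisfied.

No — constraint 5 is not satisfied.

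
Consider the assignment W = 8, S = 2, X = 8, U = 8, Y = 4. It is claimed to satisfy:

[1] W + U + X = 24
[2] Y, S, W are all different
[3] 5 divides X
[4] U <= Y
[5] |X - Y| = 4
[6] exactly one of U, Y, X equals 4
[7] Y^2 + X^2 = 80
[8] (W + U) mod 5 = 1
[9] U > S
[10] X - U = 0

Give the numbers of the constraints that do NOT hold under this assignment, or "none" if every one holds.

[1] W + U + X = 8 + 8 + 8 = 24  true
[2] values 4, 2, 8 are pairwise distinct  true
[3] 8 = 5*1 + 3, so 5 does not divide 8  false
[4] U = 8, Y = 4; 8 > 4 (want ≤)  false
[5] |8 - 4| = 4  true
[6] U=8, Y=4, X=8; 1 of them equals 4  true
[7] Y^2 + X^2 = 4^2 + 8^2 = 16 + 64 = 80  true
[8] W + U = 16; 16 mod 5 = 1  true
[9] U = 8, S = 2; 8 > 2  true
[10] X - U = 8 - 8 = 0  true

Violated: 3 and 4.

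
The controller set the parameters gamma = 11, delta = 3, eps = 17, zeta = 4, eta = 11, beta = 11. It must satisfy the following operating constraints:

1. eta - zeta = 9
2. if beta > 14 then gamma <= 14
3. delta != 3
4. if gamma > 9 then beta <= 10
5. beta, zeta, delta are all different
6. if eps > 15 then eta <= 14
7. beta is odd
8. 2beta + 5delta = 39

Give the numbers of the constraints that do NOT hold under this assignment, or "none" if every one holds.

Violated: 1, 3, 4, 8.

1. eta - zeta = 11 - 4 = 7, not 9  ✗
2. beta = 11, not > 14; antecedent false, conditional vacuously true  ✓
3. delta = 3, but 3 is required to differ  ✗
4. gamma = 11 > 9, so we need beta ≤ 10; but beta = 11 > 10  ✗
5. values 11, 4, 3 are pairwise distinct  ✓
6. eps = 17 > 15, so we need eta ≤ 14; eta = 11 ≤ 14  ✓
7. beta = 11 is odd  ✓
8. 2beta + 5delta = 2(11) + 5(3) = 37, not 39  ✗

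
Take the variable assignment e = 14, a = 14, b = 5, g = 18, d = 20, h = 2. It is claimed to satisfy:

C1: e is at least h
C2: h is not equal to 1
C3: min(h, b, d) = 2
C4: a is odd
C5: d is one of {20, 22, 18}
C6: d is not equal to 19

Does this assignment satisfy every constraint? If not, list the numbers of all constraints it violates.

No — constraint 4 is not satisfied.

C1: e = 14, h = 2; 14 ≥ 2  holds
C2: h = 2, and 2 ≠ 1  holds
C3: min(2, 5, 20) = 2  holds
C4: a = 14 is even  fails
C5: d = 20 is in {20, 22, 18}  holds
C6: d = 20, and 20 ≠ 19  holds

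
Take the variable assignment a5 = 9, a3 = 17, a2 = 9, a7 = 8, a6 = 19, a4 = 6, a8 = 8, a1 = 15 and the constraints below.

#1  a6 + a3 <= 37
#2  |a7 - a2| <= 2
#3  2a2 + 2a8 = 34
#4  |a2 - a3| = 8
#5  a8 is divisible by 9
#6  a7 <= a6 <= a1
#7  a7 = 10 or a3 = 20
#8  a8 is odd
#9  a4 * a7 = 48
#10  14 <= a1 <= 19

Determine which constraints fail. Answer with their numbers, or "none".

#1 a6 + a3 = 19 + 17 = 36; 36 ≤ 37  yes
#2 |8 - 9| = 1; 1 ≤ 2  yes
#3 2a2 + 2a8 = 2(9) + 2(8) = 34  yes
#4 |9 - 17| = 8  yes
#5 8 = 9*0 + 8, so 9 does not divide 8  no
#6 values 8, 19, 15; a6 = 19 is not <= a1 = 15  no
#7 a7 = 8 ≠ 10 and a3 = 17 ≠ 20; both disjuncts false  no
#8 a8 = 8 is even  no
#9 a4 * a7 = 6 * 8 = 48  yes
#10 a1 = 15 lies in [14, 19]  yes

Violated: 5, 6, 7, and 8.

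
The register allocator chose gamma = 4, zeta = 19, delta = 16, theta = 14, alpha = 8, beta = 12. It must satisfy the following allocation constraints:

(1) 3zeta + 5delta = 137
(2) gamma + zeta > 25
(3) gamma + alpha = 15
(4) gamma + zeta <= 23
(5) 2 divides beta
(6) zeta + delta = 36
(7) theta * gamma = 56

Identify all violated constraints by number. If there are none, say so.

Constraints 2, 3, and 6 are violated.

(1) 3zeta + 5delta = 3(19) + 5(16) = 137 — holds.
(2) gamma + zeta = 4 + 19 = 23; 23 ≤ 25, bound 25 not met — does not hold.
(3) gamma + alpha = 4 + 8 = 12, not 15 — does not hold.
(4) gamma + zeta = 4 + 19 = 23; 23 ≤ 23 — holds.
(5) 12 / 2 = 6, so 2 divides 12 — holds.
(6) zeta + delta = 19 + 16 = 35, not 36 — does not hold.
(7) theta * gamma = 14 * 4 = 56 — holds.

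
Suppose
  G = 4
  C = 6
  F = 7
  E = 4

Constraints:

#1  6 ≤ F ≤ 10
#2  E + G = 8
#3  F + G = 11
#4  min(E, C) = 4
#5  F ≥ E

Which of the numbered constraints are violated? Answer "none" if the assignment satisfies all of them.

All constraints are satisfied.

#1 F = 7 lies in [6, 10]  OK
#2 E + G = 4 + 4 = 8  OK
#3 F + G = 7 + 4 = 11  OK
#4 min(4, 6) = 4  OK
#5 F = 7, E = 4; 7 ≥ 4  OK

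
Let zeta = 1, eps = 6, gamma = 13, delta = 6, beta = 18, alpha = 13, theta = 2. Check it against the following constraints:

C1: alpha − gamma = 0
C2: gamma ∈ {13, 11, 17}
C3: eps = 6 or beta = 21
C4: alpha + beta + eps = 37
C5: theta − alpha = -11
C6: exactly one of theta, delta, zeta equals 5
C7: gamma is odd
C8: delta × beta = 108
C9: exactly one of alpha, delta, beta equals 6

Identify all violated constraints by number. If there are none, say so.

C1: alpha − gamma = 13 − 13 = 0  yes
C2: gamma = 13 is in {13, 11, 17}  yes
C3: eps = 6 = 6 (first disjunct)  yes
C4: alpha + beta + eps = 13 + 18 + 6 = 37  yes
C5: theta − alpha = 2 − 13 = -11  yes
C6: theta=2, delta=6, zeta=1; 0 of them equal 5, not exactly one  no
C7: gamma = 13 is odd  yes
C8: delta × beta = 6 × 18 = 108  yes
C9: alpha=13, delta=6, beta=18; 1 of them equals 6  yes

The assignment fails constraint 6.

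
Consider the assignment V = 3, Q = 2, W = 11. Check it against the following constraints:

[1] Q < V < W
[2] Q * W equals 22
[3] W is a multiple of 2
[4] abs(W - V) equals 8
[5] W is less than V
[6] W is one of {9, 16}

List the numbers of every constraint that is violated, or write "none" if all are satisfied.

The assignment fails constraints 3, 5, and 6.

[1] values 2 < 3 < 11 — OK.
[2] Q * W = 2 * 11 = 22 — OK.
[3] 11 = 2*5 + 1, so 2 does not divide 11 — violated.
[4] abs(11 - 3) = 8 — OK.
[5] W = 11, V = 3; 11 ≥ 3 (want <) — violated.
[6] W = 11 is not in {9, 16} — violated.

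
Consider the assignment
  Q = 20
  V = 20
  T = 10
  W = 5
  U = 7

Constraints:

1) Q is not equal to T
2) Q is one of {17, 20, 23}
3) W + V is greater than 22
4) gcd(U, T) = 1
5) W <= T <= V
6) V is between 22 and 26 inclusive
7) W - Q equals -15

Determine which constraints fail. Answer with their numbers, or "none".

1) Q = 20, T = 10; distinct  ✔
2) Q = 20 is in {17, 20, 23}  ✔
3) W + V = 5 + 20 = 25; 25 > 22  ✔
4) gcd(7, 10) = 1  ✔
5) values 5 <= 10 <= 20  ✔
6) V = 20 is outside [22, 26]  ✘
7) W - Q = 5 - 20 = -15  ✔

Constraint 6 is violated.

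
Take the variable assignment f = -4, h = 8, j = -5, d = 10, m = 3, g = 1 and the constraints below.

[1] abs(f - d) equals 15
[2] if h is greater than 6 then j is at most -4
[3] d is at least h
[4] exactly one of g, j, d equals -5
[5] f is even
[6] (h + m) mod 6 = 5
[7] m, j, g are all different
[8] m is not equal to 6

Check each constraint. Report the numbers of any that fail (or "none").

Violated: 1.

[1] abs(-4 - 10) = 14, not 15 — violated.
[2] h = 8 > 6, so we need j ≤ -4; j = -5 ≤ -4 — OK.
[3] d = 10, h = 8; 10 ≥ 8 — OK.
[4] g=1, j=-5, d=10; 1 of them equals -5 — OK.
[5] f = -4 is even — OK.
[6] h + m = 11; 11 mod 6 = 5 — OK.
[7] values 3, -5, 1 are pairwise distinct — OK.
[8] m = 3, and 3 ≠ 6 — OK.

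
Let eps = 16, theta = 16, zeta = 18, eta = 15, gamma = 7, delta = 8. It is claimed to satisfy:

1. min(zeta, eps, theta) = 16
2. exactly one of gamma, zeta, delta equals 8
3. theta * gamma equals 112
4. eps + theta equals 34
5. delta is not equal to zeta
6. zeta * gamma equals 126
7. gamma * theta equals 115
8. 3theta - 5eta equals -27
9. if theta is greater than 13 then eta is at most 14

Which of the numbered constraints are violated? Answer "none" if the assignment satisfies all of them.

1. min(18, 16, 16) = 16  true
2. gamma=7, zeta=18, delta=8; 1 of them equals 8  true
3. theta * gamma = 16 * 7 = 112  true
4. eps + theta = 16 + 16 = 32, not 34  false
5. delta = 8, zeta = 18; distinct  true
6. zeta * gamma = 18 * 7 = 126  true
7. gamma * theta = 7 * 16 = 112, not 115  false
8. 3theta - 5eta = 3(16) - 5(15) = -27  true
9. theta = 16 > 13, so we need eta ≤ 14; but eta = 15 > 14  false

The assignment fails constraints 4, 7, 9.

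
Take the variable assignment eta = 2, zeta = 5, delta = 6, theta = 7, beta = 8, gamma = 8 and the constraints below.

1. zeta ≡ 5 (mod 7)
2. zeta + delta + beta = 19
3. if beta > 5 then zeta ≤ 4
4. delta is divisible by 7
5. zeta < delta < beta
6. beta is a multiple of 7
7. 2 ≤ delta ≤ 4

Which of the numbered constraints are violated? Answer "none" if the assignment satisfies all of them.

No — constraints 3, 4, 6, and 7 are not satisfied.

1. 5 mod 7 = 5 — OK.
2. zeta + delta + beta = 5 + 6 + 8 = 19 — OK.
3. beta = 8 > 5, so we need zeta ≤ 4; but zeta = 5 > 4 — violated.
4. 6 = 7×0 + 6, so 7 does not divide 6 — violated.
5. values 5 < 6 < 8 — OK.
6. 8 = 7×1 + 1, so 7 does not divide 8 — violated.
7. delta = 6 is outside [2, 4] — violated.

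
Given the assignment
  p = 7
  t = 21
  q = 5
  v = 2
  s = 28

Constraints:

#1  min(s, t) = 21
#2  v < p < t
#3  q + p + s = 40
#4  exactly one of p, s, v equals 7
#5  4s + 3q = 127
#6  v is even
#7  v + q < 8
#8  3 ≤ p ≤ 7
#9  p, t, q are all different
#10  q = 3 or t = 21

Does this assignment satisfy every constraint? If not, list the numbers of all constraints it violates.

#1 min(28, 21) = 21  ✓
#2 values 2 < 7 < 21  ✓
#3 q + p + s = 5 + 7 + 28 = 40  ✓
#4 p=7, s=28, v=2; 1 of them equals 7  ✓
#5 4s + 3q = 4(28) + 3(5) = 127  ✓
#6 v = 2 is even  ✓
#7 v + q = 2 + 5 = 7; 7 < 8  ✓
#8 p = 7 lies in [3, 7]  ✓
#9 values 7, 21, 5 are pairwise distinct  ✓
#10 q = 5 ≠ 3, but t = 21 = 21 (second disjunct)  ✓

No violations.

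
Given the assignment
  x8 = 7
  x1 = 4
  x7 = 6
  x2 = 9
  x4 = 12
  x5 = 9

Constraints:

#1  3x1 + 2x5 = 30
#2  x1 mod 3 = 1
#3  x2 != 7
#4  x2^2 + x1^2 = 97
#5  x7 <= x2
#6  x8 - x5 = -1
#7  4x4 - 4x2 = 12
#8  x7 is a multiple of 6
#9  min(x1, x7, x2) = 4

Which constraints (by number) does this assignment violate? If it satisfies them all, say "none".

#1 3x1 + 2x5 = 3(4) + 2(9) = 30 — holds.
#2 4 mod 3 = 1 — holds.
#3 x2 = 9, and 9 ≠ 7 — holds.
#4 x2^2 + x1^2 = 9^2 + 4^2 = 81 + 16 = 97 — holds.
#5 x7 = 6, x2 = 9; 6 ≤ 9 — holds.
#6 x8 - x5 = 7 - 9 = -2, not -1 — fails.
#7 4x4 - 4x2 = 4(12) - 4(9) = 12 — holds.
#8 6 / 6 = 1, so 6 divides 6 — holds.
#9 min(4, 6, 9) = 4 — holds.

The assignment fails constraint 6.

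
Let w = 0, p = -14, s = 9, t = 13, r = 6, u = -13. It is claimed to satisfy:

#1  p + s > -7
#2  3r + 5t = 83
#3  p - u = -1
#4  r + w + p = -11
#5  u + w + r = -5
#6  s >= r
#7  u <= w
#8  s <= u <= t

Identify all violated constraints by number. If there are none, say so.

Violated: 4, 5, and 8.

#1 p + s = -14 + 9 = -5; -5 > -7  yes
#2 3r + 5t = 3(6) + 5(13) = 83  yes
#3 p - u = -14 - (-13) = -1  yes
#4 r + w + p = 6 + 0 + (-14) = -8, not -11  no
#5 u + w + r = -13 + 0 + 6 = -7, not -5  no
#6 s = 9, r = 6; 9 ≥ 6  yes
#7 u = -13, w = 0; -13 ≤ 0  yes
#8 values 9, -13, 13; s = 9 is not <= u = -13  no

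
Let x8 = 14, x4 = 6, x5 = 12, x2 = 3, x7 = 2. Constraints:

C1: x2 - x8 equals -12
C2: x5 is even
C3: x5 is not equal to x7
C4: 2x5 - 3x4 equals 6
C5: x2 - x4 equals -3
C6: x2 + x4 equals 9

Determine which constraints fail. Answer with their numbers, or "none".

C1: x2 - x8 = 3 - 14 = -11, not -12  false
C2: x5 = 12 is even  true
C3: x5 = 12, x7 = 2; distinct  true
C4: 2x5 - 3x4 = 2(12) - 3(6) = 6  true
C5: x2 - x4 = 3 - 6 = -3  true
C6: x2 + x4 = 3 + 6 = 9  true

Violated: 1.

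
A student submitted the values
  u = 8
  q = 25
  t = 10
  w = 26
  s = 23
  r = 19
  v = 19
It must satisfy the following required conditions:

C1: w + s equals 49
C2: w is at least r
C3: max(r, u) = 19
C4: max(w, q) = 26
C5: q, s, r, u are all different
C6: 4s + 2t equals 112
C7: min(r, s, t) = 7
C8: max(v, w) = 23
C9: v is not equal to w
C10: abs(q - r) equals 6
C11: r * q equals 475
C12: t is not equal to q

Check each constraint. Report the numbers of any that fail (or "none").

Constraints 7 and 8 do not hold.

C1: w + s = 26 + 23 = 49 — OK.
C2: w = 26, r = 19; 26 ≥ 19 — OK.
C3: max(19, 8) = 19 — OK.
C4: max(26, 25) = 26 — OK.
C5: values 25, 23, 19, 8 are pairwise distinct — OK.
C6: 4s + 2t = 4(23) + 2(10) = 112 — OK.
C7: min(19, 23, 10) = 10, not 7 — violated.
C8: max(19, 26) = 26, not 23 — violated.
C9: v = 19, w = 26; distinct — OK.
C10: abs(25 - 19) = 6 — OK.
C11: r * q = 19 * 25 = 475 — OK.
C12: t = 10, q = 25; distinct — OK.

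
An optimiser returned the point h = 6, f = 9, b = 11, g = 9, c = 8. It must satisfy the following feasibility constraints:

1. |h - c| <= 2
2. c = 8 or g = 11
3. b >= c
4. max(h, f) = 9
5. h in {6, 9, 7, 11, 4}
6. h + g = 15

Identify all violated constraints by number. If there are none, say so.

1. |6 - 8| = 2; 2 ≤ 2 — holds.
2. c = 8 = 8 (first disjunct) — holds.
3. b = 11, c = 8; 11 ≥ 8 — holds.
4. max(6, 9) = 9 — holds.
5. h = 6 is in {6, 9, 7, 11, 4} — holds.
6. h + g = 6 + 9 = 15 — holds.

All constraints are satisfied.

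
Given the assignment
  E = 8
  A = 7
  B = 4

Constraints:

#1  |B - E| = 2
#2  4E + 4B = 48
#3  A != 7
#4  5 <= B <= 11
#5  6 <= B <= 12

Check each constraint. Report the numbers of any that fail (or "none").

The assignment fails constraints 1, 3, 4, and 5.

#1 |4 - 8| = 4, not 2  fails
#2 4E + 4B = 4(8) + 4(4) = 48  holds
#3 A = 7, but 7 is required to differ  fails
#4 B = 4 is outside [5, 11]  fails
#5 B = 4 is outside [6, 12]  fails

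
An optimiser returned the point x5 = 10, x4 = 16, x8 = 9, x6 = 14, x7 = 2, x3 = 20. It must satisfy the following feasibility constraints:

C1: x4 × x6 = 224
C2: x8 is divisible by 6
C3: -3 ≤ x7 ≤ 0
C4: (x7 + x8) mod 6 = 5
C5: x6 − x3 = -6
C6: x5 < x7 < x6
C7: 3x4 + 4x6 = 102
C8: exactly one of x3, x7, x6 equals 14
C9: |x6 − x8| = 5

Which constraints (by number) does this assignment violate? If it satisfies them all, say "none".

The assignment fails constraints 2, 3, 6, and 7.

C1: x4 × x6 = 16 × 14 = 224  yes
C2: 9 = 6×1 + 3, so 6 does not divide 9  no
C3: x7 = 2 is outside [-3, 0]  no
C4: x7 + x8 = 11; 11 mod 6 = 5  yes
C5: x6 − x3 = 14 − 20 = -6  yes
C6: values 10, 2, 14; x5 = 10 is not < x7 = 2  no
C7: 3x4 + 4x6 = 3(16) + 4(14) = 104, not 102  no
C8: x3=20, x7=2, x6=14; 1 of them equals 14  yes
C9: |14 − 9| = 5  yes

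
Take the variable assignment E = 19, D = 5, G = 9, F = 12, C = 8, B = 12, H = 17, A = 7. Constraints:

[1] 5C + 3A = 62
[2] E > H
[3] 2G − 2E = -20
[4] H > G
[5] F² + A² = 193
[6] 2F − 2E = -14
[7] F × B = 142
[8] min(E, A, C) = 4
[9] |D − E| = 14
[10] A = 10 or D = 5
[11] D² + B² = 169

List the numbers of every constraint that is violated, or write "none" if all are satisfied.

Constraints 1, 7, 8 are violated.

[1] 5C + 3A = 5(8) + 3(7) = 61, not 62 — does not hold.
[2] E = 19, H = 17; 19 > 17 — holds.
[3] 2G − 2E = 2(9) − 2(19) = -20 — holds.
[4] H = 17, G = 9; 17 > 9 — holds.
[5] F² + A² = 12² + 7² = 144 + 49 = 193 — holds.
[6] 2F − 2E = 2(12) − 2(19) = -14 — holds.
[7] F × B = 12 × 12 = 144, not 142 — does not hold.
[8] min(19, 7, 8) = 7, not 4 — does not hold.
[9] |5 − 19| = 14 — holds.
[10] A = 7 ≠ 10, but D = 5 = 5 (second disjunct) — holds.
[11] D² + B² = 5² + 12² = 25 + 144 = 169 — holds.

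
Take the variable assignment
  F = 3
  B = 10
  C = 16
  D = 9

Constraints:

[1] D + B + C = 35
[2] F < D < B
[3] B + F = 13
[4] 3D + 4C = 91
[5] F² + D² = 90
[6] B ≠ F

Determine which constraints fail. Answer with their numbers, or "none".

The assignment satisfies every constraint.

[1] D + B + C = 9 + 10 + 16 = 35 — holds.
[2] values 3 < 9 < 10 — holds.
[3] B + F = 10 + 3 = 13 — holds.
[4] 3D + 4C = 3(9) + 4(16) = 91 — holds.
[5] F² + D² = 3² + 9² = 9 + 81 = 90 — holds.
[6] B = 10, F = 3; distinct — holds.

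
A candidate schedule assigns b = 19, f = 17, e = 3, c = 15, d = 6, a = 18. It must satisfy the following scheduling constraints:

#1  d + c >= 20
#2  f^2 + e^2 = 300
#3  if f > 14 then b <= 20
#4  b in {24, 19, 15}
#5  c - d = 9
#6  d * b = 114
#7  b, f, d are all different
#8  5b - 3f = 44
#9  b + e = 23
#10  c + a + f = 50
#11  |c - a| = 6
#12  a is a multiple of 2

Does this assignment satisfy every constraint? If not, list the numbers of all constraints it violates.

#1 d + c = 6 + 15 = 21; 21 ≥ 20 — holds.
#2 f^2 + e^2 = 17^2 + 3^2 = 289 + 9 = 298, not 300 — fails.
#3 f = 17 > 14, so we need b ≤ 20; b = 19 ≤ 20 — holds.
#4 b = 19 is in {24, 19, 15} — holds.
#5 c - d = 15 - 6 = 9 — holds.
#6 d * b = 6 * 19 = 114 — holds.
#7 values 19, 17, 6 are pairwise distinct — holds.
#8 5b - 3f = 5(19) - 3(17) = 44 — holds.
#9 b + e = 19 + 3 = 22, not 23 — fails.
#10 c + a + f = 15 + 18 + 17 = 50 — holds.
#11 |15 - 18| = 3, not 6 — fails.
#12 18 / 2 = 9, so 2 divides 18 — holds.

Constraints 2, 9, and 11 do not hold.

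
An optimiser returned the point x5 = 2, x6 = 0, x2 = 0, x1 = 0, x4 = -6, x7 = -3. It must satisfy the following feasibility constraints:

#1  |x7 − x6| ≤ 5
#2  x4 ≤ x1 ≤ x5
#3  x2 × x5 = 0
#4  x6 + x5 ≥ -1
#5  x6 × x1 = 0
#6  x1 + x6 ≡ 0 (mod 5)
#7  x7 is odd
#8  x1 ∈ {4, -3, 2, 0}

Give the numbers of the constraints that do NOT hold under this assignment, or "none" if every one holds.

#1 |-3 − 0| = 3; 3 ≤ 5  true
#2 values -6 ≤ 0 ≤ 2  true
#3 x2 × x5 = 0 × 2 = 0  true
#4 x6 + x5 = 0 + 2 = 2; 2 ≥ -1  true
#5 x6 × x1 = 0 × 0 = 0  true
#6 x1 + x6 = 0; 0 mod 5 = 0  true
#7 x7 = -3 is odd  true
#8 x1 = 0 is in {4, -3, 2, 0}  true

The assignment satisfies every constraint.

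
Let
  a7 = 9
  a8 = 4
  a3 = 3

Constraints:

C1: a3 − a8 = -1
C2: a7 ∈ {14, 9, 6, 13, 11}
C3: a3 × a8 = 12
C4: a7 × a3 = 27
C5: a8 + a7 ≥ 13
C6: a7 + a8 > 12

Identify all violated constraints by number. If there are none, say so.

C1: a3 − a8 = 3 − 4 = -1 — OK.
C2: a7 = 9 is in {14, 9, 6, 13, 11} — OK.
C3: a3 × a8 = 3 × 4 = 12 — OK.
C4: a7 × a3 = 9 × 3 = 27 — OK.
C5: a8 + a7 = 4 + 9 = 13; 13 ≥ 13 — OK.
C6: a7 + a8 = 9 + 4 = 13; 13 > 12 — OK.

Yes — all constraints hold.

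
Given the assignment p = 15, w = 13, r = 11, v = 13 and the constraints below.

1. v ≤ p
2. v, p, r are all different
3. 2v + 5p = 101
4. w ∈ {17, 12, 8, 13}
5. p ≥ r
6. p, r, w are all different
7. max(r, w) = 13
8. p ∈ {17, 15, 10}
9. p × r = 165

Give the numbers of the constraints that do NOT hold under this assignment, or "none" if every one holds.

None — every constraint holds.

1. v = 13, p = 15; 13 ≤ 15 — OK.
2. values 13, 15, 11 are pairwise distinct — OK.
3. 2v + 5p = 2(13) + 5(15) = 101 — OK.
4. w = 13 is in {17, 12, 8, 13} — OK.
5. p = 15, r = 11; 15 ≥ 11 — OK.
6. values 15, 11, 13 are pairwise distinct — OK.
7. max(11, 13) = 13 — OK.
8. p = 15 is in {17, 15, 10} — OK.
9. p × r = 15 × 11 = 165 — OK.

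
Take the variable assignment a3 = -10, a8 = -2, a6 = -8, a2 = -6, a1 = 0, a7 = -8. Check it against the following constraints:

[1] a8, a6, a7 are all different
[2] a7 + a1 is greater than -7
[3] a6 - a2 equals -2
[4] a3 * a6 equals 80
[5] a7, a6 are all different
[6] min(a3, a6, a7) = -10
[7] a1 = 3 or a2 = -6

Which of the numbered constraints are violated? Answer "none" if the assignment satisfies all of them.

Constraints 1, 2, and 5 are violated.

[1] a6 = a7 = -8, not all different — violated.
[2] a7 + a1 = -8 + 0 = -8; -8 ≤ -7, bound -7 not met — violated.
[3] a6 - a2 = -8 - (-6) = -2 — satisfied.
[4] a3 * a6 = -10 * (-8) = 80 — satisfied.
[5] a7 = a6 = -8, not all different — violated.
[6] min(-10, -8, -8) = -10 — satisfied.
[7] a1 = 0 ≠ 3, but a2 = -6 = -6 (second disjunct) — satisfied.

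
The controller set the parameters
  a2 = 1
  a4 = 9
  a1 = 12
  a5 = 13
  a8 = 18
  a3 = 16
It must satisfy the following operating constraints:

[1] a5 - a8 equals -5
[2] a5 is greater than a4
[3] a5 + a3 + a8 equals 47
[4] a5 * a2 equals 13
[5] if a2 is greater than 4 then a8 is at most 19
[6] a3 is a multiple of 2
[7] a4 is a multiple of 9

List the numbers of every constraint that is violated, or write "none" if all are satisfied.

[1] a5 - a8 = 13 - 18 = -5 — holds.
[2] a5 = 13, a4 = 9; 13 > 9 — holds.
[3] a5 + a3 + a8 = 13 + 16 + 18 = 47 — holds.
[4] a5 * a2 = 13 * 1 = 13 — holds.
[5] a2 = 1, not > 4; antecedent false, conditional vacuously true — holds.
[6] 16 / 2 = 8, so 2 divides 16 — holds.
[7] 9 / 9 = 1, so 9 divides 9 — holds.

No violations.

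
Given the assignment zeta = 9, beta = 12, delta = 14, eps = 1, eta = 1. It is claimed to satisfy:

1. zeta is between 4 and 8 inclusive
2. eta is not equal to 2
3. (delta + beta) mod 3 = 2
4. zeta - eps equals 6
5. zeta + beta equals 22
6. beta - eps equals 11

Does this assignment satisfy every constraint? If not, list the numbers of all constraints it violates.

No — constraints 1, 4, 5 are not satisfied.

1. zeta = 9 is outside [4, 8]  FAIL
2. eta = 1, and 1 ≠ 2  OK
3. delta + beta = 26; 26 mod 3 = 2  OK
4. zeta - eps = 9 - 1 = 8, not 6  FAIL
5. zeta + beta = 9 + 12 = 21, not 22  FAIL
6. beta - eps = 12 - 1 = 11  OK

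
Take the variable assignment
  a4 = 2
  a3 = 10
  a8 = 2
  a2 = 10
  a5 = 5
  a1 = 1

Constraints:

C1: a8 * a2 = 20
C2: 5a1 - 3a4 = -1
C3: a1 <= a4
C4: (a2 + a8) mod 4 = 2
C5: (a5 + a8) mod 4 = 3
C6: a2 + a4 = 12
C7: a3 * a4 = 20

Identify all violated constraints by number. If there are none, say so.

C1: a8 * a2 = 2 * 10 = 20  OK
C2: 5a1 - 3a4 = 5(1) - 3(2) = -1  OK
C3: a1 = 1, a4 = 2; 1 ≤ 2  OK
C4: a2 + a8 = 12; 12 mod 4 = 0, not 2  FAIL
C5: a5 + a8 = 7; 7 mod 4 = 3  OK
C6: a2 + a4 = 10 + 2 = 12  OK
C7: a3 * a4 = 10 * 2 = 20  OK

The assignment fails constraint 4.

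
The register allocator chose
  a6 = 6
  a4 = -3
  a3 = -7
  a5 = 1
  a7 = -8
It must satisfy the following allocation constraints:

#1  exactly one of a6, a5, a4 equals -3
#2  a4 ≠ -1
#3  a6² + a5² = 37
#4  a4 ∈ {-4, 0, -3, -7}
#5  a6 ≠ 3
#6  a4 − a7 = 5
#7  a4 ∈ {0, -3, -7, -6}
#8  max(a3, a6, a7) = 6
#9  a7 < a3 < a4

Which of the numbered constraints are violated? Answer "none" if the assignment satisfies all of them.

#1 a6=6, a5=1, a4=-3; 1 of them equals -3 — satisfied.
#2 a4 = -3, and -3 ≠ -1 — satisfied.
#3 a6² + a5² = 6² + 1² = 36 + 1 = 37 — satisfied.
#4 a4 = -3 is in {-4, 0, -3, -7} — satisfied.
#5 a6 = 6, and 6 ≠ 3 — satisfied.
#6 a4 − a7 = -3 − (-8) = 5 — satisfied.
#7 a4 = -3 is in {0, -3, -7, -6} — satisfied.
#8 max(-7, 6, -8) = 6 — satisfied.
#9 values -8 < -7 < -3 — satisfied.

The assignment satisfies every constraint.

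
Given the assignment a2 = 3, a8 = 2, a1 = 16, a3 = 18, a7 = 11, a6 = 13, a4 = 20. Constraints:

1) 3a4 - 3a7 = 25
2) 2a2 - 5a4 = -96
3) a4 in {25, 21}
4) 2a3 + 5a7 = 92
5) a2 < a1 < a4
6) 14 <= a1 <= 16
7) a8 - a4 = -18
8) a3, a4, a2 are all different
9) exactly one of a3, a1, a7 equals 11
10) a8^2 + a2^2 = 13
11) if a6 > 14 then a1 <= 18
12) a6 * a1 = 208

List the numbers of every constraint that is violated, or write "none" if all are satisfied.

Violated: 1, 2, 3, and 4.

1) 3a4 - 3a7 = 3(20) - 3(11) = 27, not 25  ✗
2) 2a2 - 5a4 = 2(3) - 5(20) = -94, not -96  ✗
3) a4 = 20 is not in {25, 21}  ✗
4) 2a3 + 5a7 = 2(18) + 5(11) = 91, not 92  ✗
5) values 3 < 16 < 20  ✓
6) a1 = 16 lies in [14, 16]  ✓
7) a8 - a4 = 2 - 20 = -18  ✓
8) values 18, 20, 3 are pairwise distinct  ✓
9) a3=18, a1=16, a7=11; 1 of them equals 11  ✓
10) a8^2 + a2^2 = 2^2 + 3^2 = 4 + 9 = 13  ✓
11) a6 = 13, not > 14; antecedent false, conditional vacuously true  ✓
12) a6 * a1 = 13 * 16 = 208  ✓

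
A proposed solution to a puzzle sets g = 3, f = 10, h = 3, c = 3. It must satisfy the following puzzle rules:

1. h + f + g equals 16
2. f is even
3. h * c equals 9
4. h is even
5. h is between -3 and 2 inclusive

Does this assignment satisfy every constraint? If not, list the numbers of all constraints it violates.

Constraints 4 and 5 do not hold.

1. h + f + g = 3 + 10 + 3 = 16 — holds.
2. f = 10 is even — holds.
3. h * c = 3 * 3 = 9 — holds.
4. h = 3 is odd — does not hold.
5. h = 3 is outside [-3, 2] — does not hold.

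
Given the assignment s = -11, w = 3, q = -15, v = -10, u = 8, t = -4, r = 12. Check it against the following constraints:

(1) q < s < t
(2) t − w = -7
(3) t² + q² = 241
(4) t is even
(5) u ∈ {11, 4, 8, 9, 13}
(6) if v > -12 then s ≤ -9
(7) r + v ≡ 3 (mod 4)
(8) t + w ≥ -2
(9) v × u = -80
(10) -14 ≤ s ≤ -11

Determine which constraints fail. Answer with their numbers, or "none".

Constraint 7 does not hold.

(1) values -15 < -11 < -4  OK
(2) t − w = -4 − 3 = -7  OK
(3) t² + q² = (-4)² + (-15)² = 16 + 225 = 241  OK
(4) t = -4 is even  OK
(5) u = 8 is in {11, 4, 8, 9, 13}  OK
(6) v = -10 > -12, so we need s ≤ -9; s = -11 ≤ -9  OK
(7) r + v = 2; 2 mod 4 = 2, not 3  FAIL
(8) t + w = -4 + 3 = -1; -1 ≥ -2  OK
(9) v × u = -10 × 8 = -80  OK
(10) s = -11 lies in [-14, -11]  OK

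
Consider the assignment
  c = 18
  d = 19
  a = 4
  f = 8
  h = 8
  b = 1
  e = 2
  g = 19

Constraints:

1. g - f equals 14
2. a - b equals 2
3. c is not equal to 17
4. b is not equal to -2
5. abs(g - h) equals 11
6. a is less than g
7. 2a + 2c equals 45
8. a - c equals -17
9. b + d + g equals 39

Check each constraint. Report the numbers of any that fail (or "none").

Constraints 1, 2, 7, 8 are violated.

1. g - f = 19 - 8 = 11, not 14  ✘
2. a - b = 4 - 1 = 3, not 2  ✘
3. c = 18, and 18 ≠ 17  ✔
4. b = 1, and 1 ≠ -2  ✔
5. abs(19 - 8) = 11  ✔
6. a = 4, g = 19; 4 < 19  ✔
7. 2a + 2c = 2(4) + 2(18) = 44, not 45  ✘
8. a - c = 4 - 18 = -14, not -17  ✘
9. b + d + g = 1 + 19 + 19 = 39  ✔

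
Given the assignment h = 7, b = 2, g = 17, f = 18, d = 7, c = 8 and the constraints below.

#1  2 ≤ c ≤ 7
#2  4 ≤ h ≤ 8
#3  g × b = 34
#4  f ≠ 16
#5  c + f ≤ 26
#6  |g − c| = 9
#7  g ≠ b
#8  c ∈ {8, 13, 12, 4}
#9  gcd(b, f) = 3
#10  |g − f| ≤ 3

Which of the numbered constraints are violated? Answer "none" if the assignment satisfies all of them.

#1 c = 8 is outside [2, 7] — violated.
#2 h = 7 lies in [4, 8] — satisfied.
#3 g × b = 17 × 2 = 34 — satisfied.
#4 f = 18, and 18 ≠ 16 — satisfied.
#5 c + f = 8 + 18 = 26; 26 ≤ 26 — satisfied.
#6 |17 − 8| = 9 — satisfied.
#7 g = 17, b = 2; distinct — satisfied.
#8 c = 8 is in {8, 13, 12, 4} — satisfied.
#9 gcd(2, 18) = 2, not 3 — violated.
#10 |17 − 18| = 1; 1 ≤ 3 — satisfied.

Constraints 1 and 9 do not hold.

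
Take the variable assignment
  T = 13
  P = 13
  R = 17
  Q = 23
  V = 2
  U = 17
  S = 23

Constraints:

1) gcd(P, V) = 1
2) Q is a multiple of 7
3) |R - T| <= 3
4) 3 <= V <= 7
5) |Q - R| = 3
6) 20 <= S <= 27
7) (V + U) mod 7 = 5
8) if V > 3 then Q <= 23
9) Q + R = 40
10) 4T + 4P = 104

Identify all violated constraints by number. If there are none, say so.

1) gcd(13, 2) = 1 — holds.
2) 23 = 7*3 + 2, so 7 does not divide 23 — does not hold.
3) |17 - 13| = 4; 4 > 3, exceeds bound 3 — does not hold.
4) V = 2 is outside [3, 7] — does not hold.
5) |23 - 17| = 6, not 3 — does not hold.
6) S = 23 lies in [20, 27] — holds.
7) V + U = 19; 19 mod 7 = 5 — holds.
8) V = 2, not > 3; antecedent false, conditional vacuously true — holds.
9) Q + R = 23 + 17 = 40 — holds.
10) 4T + 4P = 4(13) + 4(13) = 104 — holds.

The assignment fails constraints 2, 3, 4, and 5.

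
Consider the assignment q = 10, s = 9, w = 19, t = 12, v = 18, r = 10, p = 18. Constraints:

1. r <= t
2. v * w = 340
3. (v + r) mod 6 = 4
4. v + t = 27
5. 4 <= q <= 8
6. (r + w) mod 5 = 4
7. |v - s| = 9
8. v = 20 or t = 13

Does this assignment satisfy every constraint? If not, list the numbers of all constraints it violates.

1. r = 10, t = 12; 10 ≤ 12  yes
2. v * w = 18 * 19 = 342, not 340  no
3. v + r = 28; 28 mod 6 = 4  yes
4. v + t = 18 + 12 = 30, not 27  no
5. q = 10 is outside [4, 8]  no
6. r + w = 29; 29 mod 5 = 4  yes
7. |18 - 9| = 9  yes
8. v = 18 ≠ 20 and t = 12 ≠ 13; both disjuncts false  no

Violated: 2, 4, 5, and 8.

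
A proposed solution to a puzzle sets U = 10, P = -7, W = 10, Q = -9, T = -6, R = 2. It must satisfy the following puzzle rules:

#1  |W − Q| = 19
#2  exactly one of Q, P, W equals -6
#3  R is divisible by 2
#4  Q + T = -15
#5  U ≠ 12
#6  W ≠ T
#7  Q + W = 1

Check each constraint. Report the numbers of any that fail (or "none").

#1 |10 − (-9)| = 19 — holds.
#2 Q=-9, P=-7, W=10; 0 of them equal -6, not exactly one — does not hold.
#3 2 / 2 = 1, so 2 divides 2 — holds.
#4 Q + T = -9 + (-6) = -15 — holds.
#5 U = 10, and 10 ≠ 12 — holds.
#6 W = 10, T = -6; distinct — holds.
#7 Q + W = -9 + 10 = 1 — holds.

No — constraint 2 is not satisfied.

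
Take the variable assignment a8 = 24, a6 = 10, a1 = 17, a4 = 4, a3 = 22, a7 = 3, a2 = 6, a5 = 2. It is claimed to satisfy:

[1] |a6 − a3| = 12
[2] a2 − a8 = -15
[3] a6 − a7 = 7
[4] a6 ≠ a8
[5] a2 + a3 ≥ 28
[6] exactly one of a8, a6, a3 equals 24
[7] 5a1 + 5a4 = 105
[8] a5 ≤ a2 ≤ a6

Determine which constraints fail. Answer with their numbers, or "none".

[1] |10 − 22| = 12  ✔
[2] a2 − a8 = 6 − 24 = -18, not -15  ✘
[3] a6 − a7 = 10 − 3 = 7  ✔
[4] a6 = 10, a8 = 24; distinct  ✔
[5] a2 + a3 = 6 + 22 = 28; 28 ≥ 28  ✔
[6] a8=24, a6=10, a3=22; 1 of them equals 24  ✔
[7] 5a1 + 5a4 = 5(17) + 5(4) = 105  ✔
[8] values 2 ≤ 6 ≤ 10  ✔

Constraint 2 does not hold.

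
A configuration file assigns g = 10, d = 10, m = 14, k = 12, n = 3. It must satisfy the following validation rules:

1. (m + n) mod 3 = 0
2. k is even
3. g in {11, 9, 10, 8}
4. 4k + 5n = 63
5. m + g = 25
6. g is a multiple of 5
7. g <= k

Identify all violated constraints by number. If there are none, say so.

Constraints 1 and 5 do not hold.

1. m + n = 17; 17 mod 3 = 2, not 0 — violated.
2. k = 12 is even — OK.
3. g = 10 is in {11, 9, 10, 8} — OK.
4. 4k + 5n = 4(12) + 5(3) = 63 — OK.
5. m + g = 14 + 10 = 24, not 25 — violated.
6. 10 / 5 = 2, so 5 divides 10 — OK.
7. g = 10, k = 12; 10 ≤ 12 — OK.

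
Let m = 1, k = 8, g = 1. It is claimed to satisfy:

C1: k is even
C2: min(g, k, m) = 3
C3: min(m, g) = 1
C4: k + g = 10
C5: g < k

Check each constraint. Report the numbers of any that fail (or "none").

C1: k = 8 is even  OK
C2: min(1, 8, 1) = 1, not 3  FAIL
C3: min(1, 1) = 1  OK
C4: k + g = 8 + 1 = 9, not 10  FAIL
C5: g = 1, k = 8; 1 < 8  OK

Violated: 2 and 4.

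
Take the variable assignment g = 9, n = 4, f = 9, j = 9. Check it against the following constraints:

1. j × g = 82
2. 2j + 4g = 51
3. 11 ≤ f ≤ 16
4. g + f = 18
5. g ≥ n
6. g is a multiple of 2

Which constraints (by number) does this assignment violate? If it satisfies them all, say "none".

Constraints 1, 2, 3, and 6 are violated.

1. j × g = 9 × 9 = 81, not 82 — violated.
2. 2j + 4g = 2(9) + 4(9) = 54, not 51 — violated.
3. f = 9 is outside [11, 16] — violated.
4. g + f = 9 + 9 = 18 — satisfied.
5. g = 9, n = 4; 9 ≥ 4 — satisfied.
6. 9 = 2×4 + 1, so 2 does not divide 9 — violated.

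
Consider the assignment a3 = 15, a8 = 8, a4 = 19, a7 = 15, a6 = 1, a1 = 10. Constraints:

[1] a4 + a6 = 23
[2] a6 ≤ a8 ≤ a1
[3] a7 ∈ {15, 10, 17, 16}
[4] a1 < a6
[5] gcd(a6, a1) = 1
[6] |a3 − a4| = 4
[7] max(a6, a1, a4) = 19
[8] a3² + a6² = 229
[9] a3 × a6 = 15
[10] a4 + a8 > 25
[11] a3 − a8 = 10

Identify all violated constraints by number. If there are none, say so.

No — constraints 1, 4, 8, and 11 are not satisfied.

[1] a4 + a6 = 19 + 1 = 20, not 23  FAIL
[2] values 1 ≤ 8 ≤ 10  OK
[3] a7 = 15 is in {15, 10, 17, 16}  OK
[4] a1 = 10, a6 = 1; 10 ≥ 1 (want <)  FAIL
[5] gcd(1, 10) = 1  OK
[6] |15 − 19| = 4  OK
[7] max(1, 10, 19) = 19  OK
[8] a3² + a6² = 15² + 1² = 225 + 1 = 226, not 229  FAIL
[9] a3 × a6 = 15 × 1 = 15  OK
[10] a4 + a8 = 19 + 8 = 27; 27 > 25  OK
[11] a3 − a8 = 15 − 8 = 7, not 10  FAIL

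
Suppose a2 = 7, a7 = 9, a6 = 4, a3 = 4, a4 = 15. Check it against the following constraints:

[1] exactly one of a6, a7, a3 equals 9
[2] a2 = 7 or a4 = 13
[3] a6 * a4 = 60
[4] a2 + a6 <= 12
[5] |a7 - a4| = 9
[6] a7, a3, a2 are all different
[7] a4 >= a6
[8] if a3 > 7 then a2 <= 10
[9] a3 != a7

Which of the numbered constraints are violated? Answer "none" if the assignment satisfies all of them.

[1] a6=4, a7=9, a3=4; 1 of them equals 9  holds
[2] a2 = 7 = 7 (first disjunct)  holds
[3] a6 * a4 = 4 * 15 = 60  holds
[4] a2 + a6 = 7 + 4 = 11; 11 ≤ 12  holds
[5] |9 - 15| = 6, not 9  fails
[6] values 9, 4, 7 are pairwise distinct  holds
[7] a4 = 15, a6 = 4; 15 ≥ 4  holds
[8] a3 = 4, not > 7; antecedent false, conditional vacuously true  holds
[9] a3 = 4, a7 = 9; distinct  holds

Violated: 5.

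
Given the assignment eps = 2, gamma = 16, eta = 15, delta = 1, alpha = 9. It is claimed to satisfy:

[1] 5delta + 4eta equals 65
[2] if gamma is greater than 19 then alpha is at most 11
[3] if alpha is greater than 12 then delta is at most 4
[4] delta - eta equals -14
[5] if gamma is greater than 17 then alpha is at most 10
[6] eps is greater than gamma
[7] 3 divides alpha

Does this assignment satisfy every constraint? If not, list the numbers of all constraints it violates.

[1] 5delta + 4eta = 5(1) + 4(15) = 65 — satisfied.
[2] gamma = 16, not > 19; antecedent false, conditional vacuously true — satisfied.
[3] alpha = 9, not > 12; antecedent false, conditional vacuously true — satisfied.
[4] delta - eta = 1 - 15 = -14 — satisfied.
[5] gamma = 16, not > 17; antecedent false, conditional vacuously true — satisfied.
[6] eps = 2, gamma = 16; 2 ≤ 16 (want >) — violated.
[7] 9 / 3 = 3, so 3 divides 9 — satisfied.

Constraint 6 is violated.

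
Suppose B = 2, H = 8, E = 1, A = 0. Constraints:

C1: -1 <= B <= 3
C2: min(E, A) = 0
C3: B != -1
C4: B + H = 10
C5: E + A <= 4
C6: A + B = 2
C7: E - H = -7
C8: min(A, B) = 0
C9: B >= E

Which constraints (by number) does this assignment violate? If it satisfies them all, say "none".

C1: B = 2 lies in [-1, 3]  ✓
C2: min(1, 0) = 0  ✓
C3: B = 2, and 2 ≠ -1  ✓
C4: B + H = 2 + 8 = 10  ✓
C5: E + A = 1 + 0 = 1; 1 ≤ 4  ✓
C6: A + B = 0 + 2 = 2  ✓
C7: E - H = 1 - 8 = -7  ✓
C8: min(0, 2) = 0  ✓
C9: B = 2, E = 1; 2 ≥ 1  ✓

None — every constraint holds.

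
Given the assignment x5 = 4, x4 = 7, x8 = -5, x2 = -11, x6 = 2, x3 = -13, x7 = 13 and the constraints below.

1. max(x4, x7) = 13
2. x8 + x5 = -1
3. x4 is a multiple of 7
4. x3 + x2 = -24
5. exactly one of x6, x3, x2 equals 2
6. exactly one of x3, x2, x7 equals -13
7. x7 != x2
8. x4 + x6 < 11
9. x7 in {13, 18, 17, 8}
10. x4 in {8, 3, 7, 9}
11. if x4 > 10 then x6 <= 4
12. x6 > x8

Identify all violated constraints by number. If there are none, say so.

1. max(7, 13) = 13  ✓
2. x8 + x5 = -5 + 4 = -1  ✓
3. 7 / 7 = 1, so 7 divides 7  ✓
4. x3 + x2 = -13 + (-11) = -24  ✓
5. x6=2, x3=-13, x2=-11; 1 of them equals 2  ✓
6. x3=-13, x2=-11, x7=13; 1 of them equals -13  ✓
7. x7 = 13, x2 = -11; distinct  ✓
8. x4 + x6 = 7 + 2 = 9; 9 < 11  ✓
9. x7 = 13 is in {13, 18, 17, 8}  ✓
10. x4 = 7 is in {8, 3, 7, 9}  ✓
11. x4 = 7, not > 10; antecedent false, conditional vacuously true  ✓
12. x6 = 2, x8 = -5; 2 > -5  ✓

None — every constraint holds.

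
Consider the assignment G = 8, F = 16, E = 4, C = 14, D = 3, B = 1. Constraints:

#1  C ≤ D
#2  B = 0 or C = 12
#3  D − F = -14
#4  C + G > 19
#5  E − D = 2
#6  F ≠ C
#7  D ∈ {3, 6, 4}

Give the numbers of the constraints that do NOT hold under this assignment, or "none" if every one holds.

#1 C = 14, D = 3; 14 > 3 (want ≤) — violated.
#2 B = 1 ≠ 0 and C = 14 ≠ 12; both disjuncts false — violated.
#3 D − F = 3 − 16 = -13, not -14 — violated.
#4 C + G = 14 + 8 = 22; 22 > 19 — OK.
#5 E − D = 4 − 3 = 1, not 2 — violated.
#6 F = 16, C = 14; distinct — OK.
#7 D = 3 is in {3, 6, 4} — OK.

Constraints 1, 2, 3, 5 do not hold.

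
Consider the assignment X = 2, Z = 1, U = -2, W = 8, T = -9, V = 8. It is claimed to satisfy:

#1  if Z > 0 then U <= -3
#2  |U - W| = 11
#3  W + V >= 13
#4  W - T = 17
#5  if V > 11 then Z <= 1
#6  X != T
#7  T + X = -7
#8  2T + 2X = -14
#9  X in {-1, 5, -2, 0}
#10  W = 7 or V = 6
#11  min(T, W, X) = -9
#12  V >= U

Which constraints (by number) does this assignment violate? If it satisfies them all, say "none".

#1 Z = 1 > 0, so we need U ≤ -3; but U = -2 > -3  false
#2 |-2 - 8| = 10, not 11  false
#3 W + V = 8 + 8 = 16; 16 ≥ 13  true
#4 W - T = 8 - (-9) = 17  true
#5 V = 8, not > 11; antecedent false, conditional vacuously true  true
#6 X = 2, T = -9; distinct  true
#7 T + X = -9 + 2 = -7  true
#8 2T + 2X = 2(-9) + 2(2) = -14  true
#9 X = 2 is not in {-1, 5, -2, 0}  false
#10 W = 8 ≠ 7 and V = 8 ≠ 6; both disjuncts false  false
#11 min(-9, 8, 2) = -9  true
#12 V = 8, U = -2; 8 ≥ -2  true

Constraints 1, 2, 9, and 10 are violated.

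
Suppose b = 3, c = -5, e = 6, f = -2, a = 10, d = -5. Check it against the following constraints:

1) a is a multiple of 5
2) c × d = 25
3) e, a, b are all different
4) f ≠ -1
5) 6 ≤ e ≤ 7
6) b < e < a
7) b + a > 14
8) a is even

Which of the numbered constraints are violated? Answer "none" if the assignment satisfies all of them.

Constraint 7 is violated.

1) 10 / 5 = 2, so 5 divides 10 — holds.
2) c × d = -5 × (-5) = 25 — holds.
3) values 6, 10, 3 are pairwise distinct — holds.
4) f = -2, and -2 ≠ -1 — holds.
5) e = 6 lies in [6, 7] — holds.
6) values 3 < 6 < 10 — holds.
7) b + a = 3 + 10 = 13; 13 ≤ 14, bound 14 not met — does not hold.
8) a = 10 is even — holds.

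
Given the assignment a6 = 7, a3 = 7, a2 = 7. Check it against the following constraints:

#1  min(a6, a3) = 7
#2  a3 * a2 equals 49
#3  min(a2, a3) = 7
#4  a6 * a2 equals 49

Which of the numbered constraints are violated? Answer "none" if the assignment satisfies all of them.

All constraints are satisfied.

#1 min(7, 7) = 7  OK
#2 a3 * a2 = 7 * 7 = 49  OK
#3 min(7, 7) = 7  OK
#4 a6 * a2 = 7 * 7 = 49  OK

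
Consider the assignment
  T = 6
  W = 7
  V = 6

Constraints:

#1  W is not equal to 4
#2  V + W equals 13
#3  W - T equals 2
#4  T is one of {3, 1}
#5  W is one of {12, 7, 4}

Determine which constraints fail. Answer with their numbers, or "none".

#1 W = 7, and 7 ≠ 4 — satisfied.
#2 V + W = 6 + 7 = 13 — satisfied.
#3 W - T = 7 - 6 = 1, not 2 — violated.
#4 T = 6 is not in {3, 1} — violated.
#5 W = 7 is in {12, 7, 4} — satisfied.

Constraints 3 and 4 are violated.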